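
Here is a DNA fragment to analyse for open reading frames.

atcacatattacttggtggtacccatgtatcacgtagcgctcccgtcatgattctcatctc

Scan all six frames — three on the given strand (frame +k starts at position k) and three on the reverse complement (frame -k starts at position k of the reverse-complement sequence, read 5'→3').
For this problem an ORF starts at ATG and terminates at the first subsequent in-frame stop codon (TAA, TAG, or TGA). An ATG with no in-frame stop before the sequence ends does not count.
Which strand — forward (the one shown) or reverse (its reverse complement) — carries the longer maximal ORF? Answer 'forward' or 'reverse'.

reverse

Reverse complement (5'→3'): GAGATGAGAATCATGACGGGAGCGCTACGTGATACATGGGTACCACCAAGTAATATGTGAT
Frame +1: ATC ACA TAT TAC TTG GTG GTA CCC ATG TAT CAC GTA GCG CTC CCG TCA TGA TTC TCA TCT — ATG at 25, stop TGA at 49 → 27 nt.
Frame +2: TCA CAT ATT ACT TGG TGG TAC CCA TGT ATC ACG TAG CGC TCC CGT CAT GAT TCT CAT CTC — no ATG→stop ORF.
Frame +3: CAC ATA TTA CTT GGT GGT ACC CAT GTA TCA CGT AGC GCT CCC GTC ATG ATT CTC ATC — no ATG→stop ORF.
Frame -1: GAG ATG AGA ATC ATG ACG GGA GCG CTA CGT GAT ACA TGG GTA CCA CCA AGT AAT ATG TGA — ATG at 4, stop TGA at 58 → 57 nt; ATG at 13, stop TGA at 58 → 48 nt; ATG at 55, stop TGA at 58 → 6 nt.
Frame -2: AGA TGA GAA TCA TGA CGG GAG CGC TAC GTG ATA CAT GGG TAC CAC CAA GTA ATA TGT GAT — no ATG→stop ORF.
Frame -3: GAT GAG AAT CAT GAC GGG AGC GCT ACG TGA TAC ATG GGT ACC ACC AAG TAA TAT GTG — ATG at 36, stop TAA at 51 → 18 nt.
Forward-strand max 27 nt; reverse-strand max 57 nt. The reverse strand has the longer ORF.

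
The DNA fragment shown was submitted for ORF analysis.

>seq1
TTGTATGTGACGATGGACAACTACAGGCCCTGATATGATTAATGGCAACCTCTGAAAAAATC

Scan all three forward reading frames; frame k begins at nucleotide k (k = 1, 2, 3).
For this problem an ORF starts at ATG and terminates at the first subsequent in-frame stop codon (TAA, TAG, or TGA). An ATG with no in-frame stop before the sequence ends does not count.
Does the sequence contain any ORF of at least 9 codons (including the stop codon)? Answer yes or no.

Frame 1: TTG TAT GTG ACG ATG GAC AAC TAC AGG CCC TGA TAT GAT TAA TGG CAA CCT CTG AAA AAA — ATG at 13, stop TGA at 31 → 21 nt.
Frame 2: TGT ATG TGA CGA TGG ACA ACT ACA GGC CCT GAT ATG ATT AAT GGC AAC CTC TGA AAA AAT — ATG at 5, stop TGA at 8 → 6 nt; ATG at 35, stop TGA at 53 → 21 nt.
Frame 3: GTA TGT GAC GAT GGA CAA CTA CAG GCC CTG ATA TGA TTA ATG GCA ACC TCT GAA AAA ATC — no ATG→stop ORF.
Largest ORF found is 7 codons < 9, so no.

no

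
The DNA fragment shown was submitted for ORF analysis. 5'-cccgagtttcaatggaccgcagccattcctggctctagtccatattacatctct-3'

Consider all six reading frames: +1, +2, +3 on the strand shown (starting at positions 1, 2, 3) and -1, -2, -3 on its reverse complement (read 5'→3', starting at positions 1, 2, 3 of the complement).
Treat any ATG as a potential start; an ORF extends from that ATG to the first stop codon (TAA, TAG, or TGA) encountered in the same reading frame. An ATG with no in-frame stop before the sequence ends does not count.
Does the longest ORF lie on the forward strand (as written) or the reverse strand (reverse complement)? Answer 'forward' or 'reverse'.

forward

Reverse complement (5'→3'): AGAGATGTAATATGGACTAGAGCCAGGAATGGCTGCGGTCCATTGAAACTCGGG
Frame +1: CCC GAG TTT CAA TGG ACC GCA GCC ATT CCT GGC TCT AGT CCA TAT TAC ATC TCT — no ATG→stop ORF.
Frame +2: CCG AGT TTC AAT GGA CCG CAG CCA TTC CTG GCT CTA GTC CAT ATT ACA TCT — no ATG→stop ORF.
Frame +3: CGA GTT TCA ATG GAC CGC AGC CAT TCC TGG CTC TAG TCC ATA TTA CAT CTC — ATG at 12, stop TAG at 36 → 27 nt.
Frame -1: AGA GAT GTA ATA TGG ACT AGA GCC AGG AAT GGC TGC GGT CCA TTG AAA CTC GGG — no ATG→stop ORF.
Frame -2: GAG ATG TAA TAT GGA CTA GAG CCA GGA ATG GCT GCG GTC CAT TGA AAC TCG — ATG at 5, stop TAA at 8 → 6 nt; ATG at 29, stop TGA at 44 → 18 nt.
Frame -3: AGA TGT AAT ATG GAC TAG AGC CAG GAA TGG CTG CGG TCC ATT GAA ACT CGG — ATG at 12, stop TAG at 18 → 9 nt.
Forward-strand max 27 nt; reverse-strand max 18 nt. The forward strand has the longer ORF.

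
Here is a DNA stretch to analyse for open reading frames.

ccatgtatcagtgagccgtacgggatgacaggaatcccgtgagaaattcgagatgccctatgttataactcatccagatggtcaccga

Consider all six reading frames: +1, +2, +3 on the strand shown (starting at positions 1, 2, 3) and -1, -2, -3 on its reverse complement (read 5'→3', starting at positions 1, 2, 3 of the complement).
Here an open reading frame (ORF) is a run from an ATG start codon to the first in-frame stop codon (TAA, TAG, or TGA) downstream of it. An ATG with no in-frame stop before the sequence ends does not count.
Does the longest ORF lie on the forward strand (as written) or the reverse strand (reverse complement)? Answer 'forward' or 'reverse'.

reverse

Reverse complement (5'→3'): TCGGTGACCATCTGGATGAGTTATAACATAGGGCATCTCGAATTTCTCACGGGATTCCTGTCATCCCGTACGGCTCACTGATACATGG
Frame +1: CCA TGT ATC AGT GAG CCG TAC GGG ATG ACA GGA ATC CCG TGA GAA ATT CGA GAT GCC CTA TGT TAT AAC TCA TCC AGA TGG TCA CCG — ATG at 25, stop TGA at 40 → 18 nt.
Frame +2: CAT GTA TCA GTG AGC CGT ACG GGA TGA CAG GAA TCC CGT GAG AAA TTC GAG ATG CCC TAT GTT ATA ACT CAT CCA GAT GGT CAC CGA — no ATG→stop ORF.
Frame +3: ATG TAT CAG TGA GCC GTA CGG GAT GAC AGG AAT CCC GTG AGA AAT TCG AGA TGC CCT ATG TTA TAA CTC ATC CAG ATG GTC ACC — ATG at 3, stop TGA at 12 → 12 nt; ATG at 60, stop TAA at 66 → 9 nt.
Frame -1: TCG GTG ACC ATC TGG ATG AGT TAT AAC ATA GGG CAT CTC GAA TTT CTC ACG GGA TTC CTG TCA TCC CGT ACG GCT CAC TGA TAC ATG — ATG at 16, stop TGA at 79 → 66 nt.
Frame -2: CGG TGA CCA TCT GGA TGA GTT ATA ACA TAG GGC ATC TCG AAT TTC TCA CGG GAT TCC TGT CAT CCC GTA CGG CTC ACT GAT ACA TGG — no ATG→stop ORF.
Frame -3: GGT GAC CAT CTG GAT GAG TTA TAA CAT AGG GCA TCT CGA ATT TCT CAC GGG ATT CCT GTC ATC CCG TAC GGC TCA CTG ATA CAT — no ATG→stop ORF.
Forward-strand max 18 nt; reverse-strand max 66 nt. The reverse strand has the longer ORF.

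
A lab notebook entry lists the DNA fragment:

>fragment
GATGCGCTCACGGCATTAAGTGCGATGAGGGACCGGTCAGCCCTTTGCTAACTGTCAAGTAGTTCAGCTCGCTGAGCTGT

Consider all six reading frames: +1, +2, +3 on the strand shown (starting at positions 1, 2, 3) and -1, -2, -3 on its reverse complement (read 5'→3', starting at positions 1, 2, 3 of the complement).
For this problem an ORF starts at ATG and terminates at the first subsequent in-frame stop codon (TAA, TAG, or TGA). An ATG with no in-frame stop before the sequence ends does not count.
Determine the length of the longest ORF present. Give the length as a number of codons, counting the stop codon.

Reverse complement (5'→3'): ACAGCTCAGCGAGCTGAACTACTTGACAGTTAGCAAAGGGCTGACCGGTCCCTCATCGCACTTAATGCCGTGAGCGCATC
Frame +1: GAT GCG CTC ACG GCA TTA AGT GCG ATG AGG GAC CGG TCA GCC CTT TGC TAA CTG TCA AGT AGT TCA GCT CGC TGA GCT — ATG at 25, stop TAA at 49 → 27 nt.
Frame +2: ATG CGC TCA CGG CAT TAA GTG CGA TGA GGG ACC GGT CAG CCC TTT GCT AAC TGT CAA GTA GTT CAG CTC GCT GAG CTG — ATG at 2, stop TAA at 17 → 18 nt.
Frame +3: TGC GCT CAC GGC ATT AAG TGC GAT GAG GGA CCG GTC AGC CCT TTG CTA ACT GTC AAG TAG TTC AGC TCG CTG AGC TGT — no ATG→stop ORF.
Frame -1: ACA GCT CAG CGA GCT GAA CTA CTT GAC AGT TAG CAA AGG GCT GAC CGG TCC CTC ATC GCA CTT AAT GCC GTG AGC GCA — no ATG→stop ORF.
Frame -2: CAG CTC AGC GAG CTG AAC TAC TTG ACA GTT AGC AAA GGG CTG ACC GGT CCC TCA TCG CAC TTA ATG CCG TGA GCG CAT — ATG at 65, stop TGA at 71 → 9 nt.
Frame -3: AGC TCA GCG AGC TGA ACT ACT TGA CAG TTA GCA AAG GGC TGA CCG GTC CCT CAT CGC ACT TAA TGC CGT GAG CGC ATC — no ATG→stop ORF.
Longest: frame +1, positions 25–51, 27 nt = 9 codons = 8 aa. → 9 codons.

9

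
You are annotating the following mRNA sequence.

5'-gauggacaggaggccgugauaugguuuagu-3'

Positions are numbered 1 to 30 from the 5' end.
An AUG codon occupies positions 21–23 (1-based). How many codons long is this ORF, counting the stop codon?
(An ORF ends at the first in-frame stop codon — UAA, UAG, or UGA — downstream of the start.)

3

Codons from position 21: AUG (21–23), GUU (24–26), UAG (27–29).
UAG is the first in-frame stop; that's 3 codons including the stop.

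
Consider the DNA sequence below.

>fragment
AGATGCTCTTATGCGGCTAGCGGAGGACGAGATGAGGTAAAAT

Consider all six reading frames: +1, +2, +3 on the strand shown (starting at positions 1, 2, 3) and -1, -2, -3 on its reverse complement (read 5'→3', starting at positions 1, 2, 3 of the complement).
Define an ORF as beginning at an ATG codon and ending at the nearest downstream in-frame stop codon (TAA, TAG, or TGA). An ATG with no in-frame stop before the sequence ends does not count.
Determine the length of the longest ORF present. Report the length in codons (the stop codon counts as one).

10

Reverse complement (5'→3'): ATTTTACCTCATCTCGTCCTCCGCTAGCCGCATAAGAGCATCT
Frame +1: AGA TGC TCT TAT GCG GCT AGC GGA GGA CGA GAT GAG GTA AAA — no ATG→stop ORF.
Frame +2: GAT GCT CTT ATG CGG CTA GCG GAG GAC GAG ATG AGG TAA AAT — ATG at 11, stop TAA at 38 → 30 nt; ATG at 32, stop TAA at 38 → 9 nt.
Frame +3: ATG CTC TTA TGC GGC TAG CGG AGG ACG AGA TGA GGT AAA — ATG at 3, stop TAG at 18 → 18 nt.
Frame -1: ATT TTA CCT CAT CTC GTC CTC CGC TAG CCG CAT AAG AGC ATC — no ATG→stop ORF.
Frame -2: TTT TAC CTC ATC TCG TCC TCC GCT AGC CGC ATA AGA GCA TCT — no ATG→stop ORF.
Frame -3: TTT ACC TCA TCT CGT CCT CCG CTA GCC GCA TAA GAG CAT — no ATG→stop ORF.
Longest: frame +2, positions 11–40, 30 nt = 10 codons = 9 aa. → 10 codons.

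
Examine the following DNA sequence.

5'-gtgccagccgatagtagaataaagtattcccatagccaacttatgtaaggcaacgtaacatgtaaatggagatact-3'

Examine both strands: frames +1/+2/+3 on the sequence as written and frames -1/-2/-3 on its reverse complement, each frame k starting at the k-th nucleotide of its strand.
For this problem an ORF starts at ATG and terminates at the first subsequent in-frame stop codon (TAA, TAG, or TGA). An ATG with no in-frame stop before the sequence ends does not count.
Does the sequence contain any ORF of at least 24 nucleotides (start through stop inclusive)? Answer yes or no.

Reverse complement (5'→3'): AGTATCTCCATTTACATGTTACGTTGCCTTACATAAGTTGGCTATGGGAATACTTTATTCTACTATCGGCTGGCAC
Frame +1: GTG CCA GCC GAT AGT AGA ATA AAG TAT TCC CAT AGC CAA CTT ATG TAA GGC AAC GTA ACA TGT AAA TGG AGA TAC — ATG at 43, stop TAA at 46 → 6 nt.
Frame +2: TGC CAG CCG ATA GTA GAA TAA AGT ATT CCC ATA GCC AAC TTA TGT AAG GCA ACG TAA CAT GTA AAT GGA GAT ACT — no ATG→stop ORF.
Frame +3: GCC AGC CGA TAG TAG AAT AAA GTA TTC CCA TAG CCA ACT TAT GTA AGG CAA CGT AAC ATG TAA ATG GAG ATA — ATG at 60, stop TAA at 63 → 6 nt.
Frame -1: AGT ATC TCC ATT TAC ATG TTA CGT TGC CTT ACA TAA GTT GGC TAT GGG AAT ACT TTA TTC TAC TAT CGG CTG GCA — ATG at 16, stop TAA at 34 → 21 nt.
Frame -2: GTA TCT CCA TTT ACA TGT TAC GTT GCC TTA CAT AAG TTG GCT ATG GGA ATA CTT TAT TCT ACT ATC GGC TGG CAC — no ATG→stop ORF.
Frame -3: TAT CTC CAT TTA CAT GTT ACG TTG CCT TAC ATA AGT TGG CTA TGG GAA TAC TTT ATT CTA CTA TCG GCT GGC — no ATG→stop ORF.
Largest ORF found is 21 nucleotides < 24, so no.

no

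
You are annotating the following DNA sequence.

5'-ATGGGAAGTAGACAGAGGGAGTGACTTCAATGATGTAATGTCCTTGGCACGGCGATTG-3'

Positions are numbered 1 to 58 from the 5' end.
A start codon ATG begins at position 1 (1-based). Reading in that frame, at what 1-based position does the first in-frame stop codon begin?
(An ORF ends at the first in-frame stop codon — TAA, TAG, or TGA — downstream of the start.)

Codons from position 1: ATG (1–3), GGA (4–6), AGT (7–9), AGA (10–12), CAG (13–15), AGG (16–18), GAG (19–21), TGA (22–24).
TGA is a stop codon; it begins at position 22.

22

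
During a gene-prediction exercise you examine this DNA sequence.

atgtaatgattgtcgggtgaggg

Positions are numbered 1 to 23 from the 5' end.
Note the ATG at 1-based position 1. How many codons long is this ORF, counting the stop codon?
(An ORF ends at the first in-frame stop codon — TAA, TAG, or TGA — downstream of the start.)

2

Codons from position 1: ATG (1–3), TAA (4–6).
TAA is the first in-frame stop; that's 2 codons including the stop.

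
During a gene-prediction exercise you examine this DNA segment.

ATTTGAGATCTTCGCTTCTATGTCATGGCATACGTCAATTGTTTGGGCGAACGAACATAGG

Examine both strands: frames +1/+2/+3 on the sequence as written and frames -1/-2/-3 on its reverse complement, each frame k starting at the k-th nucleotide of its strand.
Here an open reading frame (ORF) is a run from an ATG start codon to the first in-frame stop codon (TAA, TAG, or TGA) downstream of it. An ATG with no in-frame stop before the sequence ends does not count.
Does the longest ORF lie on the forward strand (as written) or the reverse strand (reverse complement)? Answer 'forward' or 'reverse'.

forward

Reverse complement (5'→3'): CCTATGTTCGTTCGCCCAAACAATTGACGTATGCCATGACATAGAAGCGAAGATCTCAAAT
Frame +1: ATT TGA GAT CTT CGC TTC TAT GTC ATG GCA TAC GTC AAT TGT TTG GGC GAA CGA ACA TAG — ATG at 25, stop TAG at 58 → 36 nt.
Frame +2: TTT GAG ATC TTC GCT TCT ATG TCA TGG CAT ACG TCA ATT GTT TGG GCG AAC GAA CAT AGG — no ATG→stop ORF.
Frame +3: TTG AGA TCT TCG CTT CTA TGT CAT GGC ATA CGT CAA TTG TTT GGG CGA ACG AAC ATA — no ATG→stop ORF.
Frame -1: CCT ATG TTC GTT CGC CCA AAC AAT TGA CGT ATG CCA TGA CAT AGA AGC GAA GAT CTC AAA — ATG at 4, stop TGA at 25 → 24 nt; ATG at 31, stop TGA at 37 → 9 nt.
Frame -2: CTA TGT TCG TTC GCC CAA ACA ATT GAC GTA TGC CAT GAC ATA GAA GCG AAG ATC TCA AAT — no ATG→stop ORF.
Frame -3: TAT GTT CGT TCG CCC AAA CAA TTG ACG TAT GCC ATG ACA TAG AAG CGA AGA TCT CAA — ATG at 36, stop TAG at 42 → 9 nt.
Forward-strand max 36 nt; reverse-strand max 24 nt. The forward strand has the longer ORF.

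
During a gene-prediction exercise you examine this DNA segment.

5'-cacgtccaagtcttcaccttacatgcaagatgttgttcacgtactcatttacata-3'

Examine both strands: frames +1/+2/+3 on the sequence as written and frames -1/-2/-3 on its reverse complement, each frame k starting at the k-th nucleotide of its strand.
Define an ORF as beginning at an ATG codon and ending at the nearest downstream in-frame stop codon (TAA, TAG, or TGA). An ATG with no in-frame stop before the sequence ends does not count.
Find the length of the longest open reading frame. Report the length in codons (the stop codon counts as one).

Reverse complement (5'→3'): TATGTAAATGAGTACGTGAACAACATCTTGCATGTAAGGTGAAGACTTGGACGTG
Frame +1: CAC GTC CAA GTC TTC ACC TTA CAT GCA AGA TGT TGT TCA CGT ACT CAT TTA CAT — no ATG→stop ORF.
Frame +2: ACG TCC AAG TCT TCA CCT TAC ATG CAA GAT GTT GTT CAC GTA CTC ATT TAC ATA — no ATG→stop ORF.
Frame +3: CGT CCA AGT CTT CAC CTT ACA TGC AAG ATG TTG TTC ACG TAC TCA TTT ACA — no ATG→stop ORF.
Frame -1: TAT GTA AAT GAG TAC GTG AAC AAC ATC TTG CAT GTA AGG TGA AGA CTT GGA CGT — no ATG→stop ORF.
Frame -2: ATG TAA ATG AGT ACG TGA ACA ACA TCT TGC ATG TAA GGT GAA GAC TTG GAC GTG — ATG at 2, stop TAA at 5 → 6 nt; ATG at 8, stop TGA at 17 → 12 nt; ATG at 32, stop TAA at 35 → 6 nt.
Frame -3: TGT AAA TGA GTA CGT GAA CAA CAT CTT GCA TGT AAG GTG AAG ACT TGG ACG — no ATG→stop ORF.
Longest: frame -2, positions 8–19, 12 nt = 4 codons = 3 aa. → 4 codons.

4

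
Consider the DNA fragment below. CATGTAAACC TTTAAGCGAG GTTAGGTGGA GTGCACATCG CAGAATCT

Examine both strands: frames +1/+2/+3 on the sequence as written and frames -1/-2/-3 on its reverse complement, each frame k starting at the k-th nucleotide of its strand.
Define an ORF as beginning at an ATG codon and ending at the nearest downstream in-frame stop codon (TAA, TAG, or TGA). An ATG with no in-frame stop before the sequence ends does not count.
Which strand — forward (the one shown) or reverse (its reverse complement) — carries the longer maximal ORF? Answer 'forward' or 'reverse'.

reverse

Reverse complement (5'→3'): AGATTCTGCGATGTGCACTCCACCTAACCTCGCTTAAAGGTTTACATG
Frame +1: CAT GTA AAC CTT TAA GCG AGG TTA GGT GGA GTG CAC ATC GCA GAA TCT — no ATG→stop ORF.
Frame +2: ATG TAA ACC TTT AAG CGA GGT TAG GTG GAG TGC ACA TCG CAG AAT — ATG at 2, stop TAA at 5 → 6 nt.
Frame +3: TGT AAA CCT TTA AGC GAG GTT AGG TGG AGT GCA CAT CGC AGA ATC — no ATG→stop ORF.
Frame -1: AGA TTC TGC GAT GTG CAC TCC ACC TAA CCT CGC TTA AAG GTT TAC ATG — no ATG→stop ORF.
Frame -2: GAT TCT GCG ATG TGC ACT CCA CCT AAC CTC GCT TAA AGG TTT ACA — ATG at 11, stop TAA at 35 → 27 nt.
Frame -3: ATT CTG CGA TGT GCA CTC CAC CTA ACC TCG CTT AAA GGT TTA CAT — no ATG→stop ORF.
Forward-strand max 6 nt; reverse-strand max 27 nt. The reverse strand has the longer ORF.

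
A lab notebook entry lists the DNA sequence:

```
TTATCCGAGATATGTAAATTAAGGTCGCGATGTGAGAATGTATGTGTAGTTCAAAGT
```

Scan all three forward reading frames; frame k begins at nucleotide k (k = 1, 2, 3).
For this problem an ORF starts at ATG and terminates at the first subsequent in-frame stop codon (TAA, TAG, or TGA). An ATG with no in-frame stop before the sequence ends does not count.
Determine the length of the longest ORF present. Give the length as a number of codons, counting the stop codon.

4

Frame 1: TTA TCC GAG ATA TGT AAA TTA AGG TCG CGA TGT GAG AAT GTA TGT GTA GTT CAA AGT — no ATG→stop ORF.
Frame 2: TAT CCG AGA TAT GTA AAT TAA GGT CGC GAT GTG AGA ATG TAT GTG TAG TTC AAA — ATG at 38, stop TAG at 47 → 12 nt.
Frame 3: ATC CGA GAT ATG TAA ATT AAG GTC GCG ATG TGA GAA TGT ATG TGT AGT TCA AAG — ATG at 12, stop TAA at 15 → 6 nt; ATG at 30, stop TGA at 33 → 6 nt.
Longest: frame 2, positions 38–49, 12 nt = 4 codons = 3 aa. → 4 codons.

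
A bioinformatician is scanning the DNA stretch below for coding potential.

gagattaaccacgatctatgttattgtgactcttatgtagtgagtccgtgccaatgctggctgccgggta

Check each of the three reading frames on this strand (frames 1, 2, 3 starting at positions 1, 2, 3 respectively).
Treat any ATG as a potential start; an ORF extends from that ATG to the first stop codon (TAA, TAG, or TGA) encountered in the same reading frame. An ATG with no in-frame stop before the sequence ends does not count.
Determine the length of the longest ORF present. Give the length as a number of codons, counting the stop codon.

Frame 1: GAG ATT AAC CAC GAT CTA TGT TAT TGT GAC TCT TAT GTA GTG AGT CCG TGC CAA TGC TGG CTG CCG GGT — no ATG→stop ORF.
Frame 2: AGA TTA ACC ACG ATC TAT GTT ATT GTG ACT CTT ATG TAG TGA GTC CGT GCC AAT GCT GGC TGC CGG GTA — ATG at 35, stop TAG at 38 → 6 nt.
Frame 3: GAT TAA CCA CGA TCT ATG TTA TTG TGA CTC TTA TGT AGT GAG TCC GTG CCA ATG CTG GCT GCC GGG — ATG at 18, stop TGA at 27 → 12 nt.
Longest: frame 3, positions 18–29, 12 nt = 4 codons = 3 aa. → 4 codons.

4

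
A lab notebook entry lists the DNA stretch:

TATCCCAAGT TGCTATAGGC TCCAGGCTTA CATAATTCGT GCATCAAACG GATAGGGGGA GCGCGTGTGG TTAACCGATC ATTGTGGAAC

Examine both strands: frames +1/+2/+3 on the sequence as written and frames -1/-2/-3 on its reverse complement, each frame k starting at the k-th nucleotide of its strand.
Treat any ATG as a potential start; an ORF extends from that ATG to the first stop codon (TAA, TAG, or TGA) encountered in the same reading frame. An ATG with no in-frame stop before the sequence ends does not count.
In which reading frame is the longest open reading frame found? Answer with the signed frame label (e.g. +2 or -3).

-3

Reverse complement (5'→3'): GTTCCACAATGATCGGTTAACCACACGCGCTCCCCCTATCCGTTTGATGCACGAATTATGTAAGCCTGGAGCCTATAGCAACTTGGGATA
Frame +1: TAT CCC AAG TTG CTA TAG GCT CCA GGC TTA CAT AAT TCG TGC ATC AAA CGG ATA GGG GGA GCG CGT GTG GTT AAC CGA TCA TTG TGG AAC — no ATG→stop ORF.
Frame +2: ATC CCA AGT TGC TAT AGG CTC CAG GCT TAC ATA ATT CGT GCA TCA AAC GGA TAG GGG GAG CGC GTG TGG TTA ACC GAT CAT TGT GGA — no ATG→stop ORF.
Frame +3: TCC CAA GTT GCT ATA GGC TCC AGG CTT ACA TAA TTC GTG CAT CAA ACG GAT AGG GGG AGC GCG TGT GGT TAA CCG ATC ATT GTG GAA — no ATG→stop ORF.
Frame -1: GTT CCA CAA TGA TCG GTT AAC CAC ACG CGC TCC CCC TAT CCG TTT GAT GCA CGA ATT ATG TAA GCC TGG AGC CTA TAG CAA CTT GGG ATA — ATG at 58, stop TAA at 61 → 6 nt.
Frame -2: TTC CAC AAT GAT CGG TTA ACC ACA CGC GCT CCC CCT ATC CGT TTG ATG CAC GAA TTA TGT AAG CCT GGA GCC TAT AGC AAC TTG GGA — no ATG→stop ORF.
Frame -3: TCC ACA ATG ATC GGT TAA CCA CAC GCG CTC CCC CTA TCC GTT TGA TGC ACG AAT TAT GTA AGC CTG GAG CCT ATA GCA ACT TGG GAT — ATG at 9, stop TAA at 18 → 12 nt.
Longest ORF is 12 nt in frame -3 (positions 9–20).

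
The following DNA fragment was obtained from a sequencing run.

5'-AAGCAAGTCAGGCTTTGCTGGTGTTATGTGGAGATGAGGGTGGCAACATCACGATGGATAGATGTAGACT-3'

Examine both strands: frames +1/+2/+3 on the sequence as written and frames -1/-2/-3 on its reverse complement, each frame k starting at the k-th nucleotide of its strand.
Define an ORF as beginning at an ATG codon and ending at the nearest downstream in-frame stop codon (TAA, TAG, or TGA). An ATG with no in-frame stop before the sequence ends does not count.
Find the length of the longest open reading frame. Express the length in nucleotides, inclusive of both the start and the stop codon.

42

Reverse complement (5'→3'): AGTCTACATCTATCCATCGTGATGTTGCCACCCTCATCTCCACATAACACCAGCAAAGCCTGACTTGCTT
Frame +1: AAG CAA GTC AGG CTT TGC TGG TGT TAT GTG GAG ATG AGG GTG GCA ACA TCA CGA TGG ATA GAT GTA GAC — no ATG→stop ORF.
Frame +2: AGC AAG TCA GGC TTT GCT GGT GTT ATG TGG AGA TGA GGG TGG CAA CAT CAC GAT GGA TAG ATG TAG ACT — ATG at 26, stop TGA at 35 → 12 nt; ATG at 62, stop TAG at 65 → 6 nt.
Frame +3: GCA AGT CAG GCT TTG CTG GTG TTA TGT GGA GAT GAG GGT GGC AAC ATC ACG ATG GAT AGA TGT AGA — no ATG→stop ORF.
Frame -1: AGT CTA CAT CTA TCC ATC GTG ATG TTG CCA CCC TCA TCT CCA CAT AAC ACC AGC AAA GCC TGA CTT GCT — ATG at 22, stop TGA at 61 → 42 nt.
Frame -2: GTC TAC ATC TAT CCA TCG TGA TGT TGC CAC CCT CAT CTC CAC ATA ACA CCA GCA AAG CCT GAC TTG CTT — no ATG→stop ORF.
Frame -3: TCT ACA TCT ATC CAT CGT GAT GTT GCC ACC CTC ATC TCC ACA TAA CAC CAG CAA AGC CTG ACT TGC — no ATG→stop ORF.
Longest: frame -1, positions 22–63, 42 nt = 14 codons = 13 aa. → 42 nucleotides.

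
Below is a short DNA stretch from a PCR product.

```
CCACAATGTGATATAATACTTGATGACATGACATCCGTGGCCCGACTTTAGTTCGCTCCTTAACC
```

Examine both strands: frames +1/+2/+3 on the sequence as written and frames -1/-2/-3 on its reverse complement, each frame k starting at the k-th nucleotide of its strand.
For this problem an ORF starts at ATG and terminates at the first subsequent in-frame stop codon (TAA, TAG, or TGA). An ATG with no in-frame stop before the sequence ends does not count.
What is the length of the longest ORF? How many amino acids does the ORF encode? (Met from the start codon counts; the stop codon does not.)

Reverse complement (5'→3'): GGTTAAGGAGCGAACTAAAGTCGGGCCACGGATGTCATGTCATCAAGTATTATATCACATTGTGG
Frame +1: CCA CAA TGT GAT ATA ATA CTT GAT GAC ATG ACA TCC GTG GCC CGA CTT TAG TTC GCT CCT TAA — ATG at 28, stop TAG at 49 → 24 nt.
Frame +2: CAC AAT GTG ATA TAA TAC TTG ATG ACA TGA CAT CCG TGG CCC GAC TTT AGT TCG CTC CTT AAC — ATG at 23, stop TGA at 29 → 9 nt.
Frame +3: ACA ATG TGA TAT AAT ACT TGA TGA CAT GAC ATC CGT GGC CCG ACT TTA GTT CGC TCC TTA ACC — ATG at 6, stop TGA at 9 → 6 nt.
Frame -1: GGT TAA GGA GCG AAC TAA AGT CGG GCC ACG GAT GTC ATG TCA TCA AGT ATT ATA TCA CAT TGT — no ATG→stop ORF.
Frame -2: GTT AAG GAG CGA ACT AAA GTC GGG CCA CGG ATG TCA TGT CAT CAA GTA TTA TAT CAC ATT GTG — no ATG→stop ORF.
Frame -3: TTA AGG AGC GAA CTA AAG TCG GGC CAC GGA TGT CAT GTC ATC AAG TAT TAT ATC ACA TTG TGG — no ATG→stop ORF.
Longest: frame +1, positions 28–51, 24 nt = 8 codons = 7 aa. → 7 amino acids.

7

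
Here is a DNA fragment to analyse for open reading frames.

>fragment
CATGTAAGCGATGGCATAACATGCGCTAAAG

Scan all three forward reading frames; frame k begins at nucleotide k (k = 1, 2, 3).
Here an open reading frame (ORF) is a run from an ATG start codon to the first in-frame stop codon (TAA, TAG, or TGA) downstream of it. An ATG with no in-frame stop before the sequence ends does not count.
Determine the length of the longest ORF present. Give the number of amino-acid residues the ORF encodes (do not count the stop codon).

2

Frame 1: CAT GTA AGC GAT GGC ATA ACA TGC GCT AAA — no ATG→stop ORF.
Frame 2: ATG TAA GCG ATG GCA TAA CAT GCG CTA AAG — ATG at 2, stop TAA at 5 → 6 nt; ATG at 11, stop TAA at 17 → 9 nt.
Frame 3: TGT AAG CGA TGG CAT AAC ATG CGC TAA — ATG at 21, stop TAA at 27 → 9 nt.
Longest: frame 2, positions 11–19, 9 nt = 3 codons = 2 aa. → 2 amino acids.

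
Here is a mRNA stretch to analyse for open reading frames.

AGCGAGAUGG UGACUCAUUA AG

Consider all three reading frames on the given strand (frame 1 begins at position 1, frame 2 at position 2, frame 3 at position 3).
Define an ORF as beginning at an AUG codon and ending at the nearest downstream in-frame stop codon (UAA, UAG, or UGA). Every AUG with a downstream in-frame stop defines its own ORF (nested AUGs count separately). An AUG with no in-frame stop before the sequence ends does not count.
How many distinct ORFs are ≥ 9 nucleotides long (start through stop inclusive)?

1

Frame 1: AGC GAG AUG GUG ACU CAU UAA — AUG at 7, stop UAA at 19 → 15 nt.
Frame 2: GCG AGA UGG UGA CUC AUU AAG — no AUG→stop ORF.
Frame 3: CGA GAU GGU GAC UCA UUA — no AUG→stop ORF.
ORFs ≥ 9 nucleotides: frame 1 7–21 (15 nucleotides). Count = 1.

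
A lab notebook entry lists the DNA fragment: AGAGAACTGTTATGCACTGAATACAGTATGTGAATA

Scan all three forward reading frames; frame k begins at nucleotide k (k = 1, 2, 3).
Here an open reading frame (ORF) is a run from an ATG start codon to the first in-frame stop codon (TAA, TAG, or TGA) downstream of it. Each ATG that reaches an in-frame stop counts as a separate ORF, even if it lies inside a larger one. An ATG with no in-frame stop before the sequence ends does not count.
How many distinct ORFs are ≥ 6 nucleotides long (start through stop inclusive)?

Frame 1: AGA GAA CTG TTA TGC ACT GAA TAC AGT ATG TGA ATA — ATG at 28, stop TGA at 31 → 6 nt.
Frame 2: GAG AAC TGT TAT GCA CTG AAT ACA GTA TGT GAA — no ATG→stop ORF.
Frame 3: AGA ACT GTT ATG CAC TGA ATA CAG TAT GTG AAT — ATG at 12, stop TGA at 18 → 9 nt.
ORFs ≥ 6 nucleotides: frame 1 28–33 (6 nucleotides), frame 3 12–20 (9 nucleotides). Count = 2.

2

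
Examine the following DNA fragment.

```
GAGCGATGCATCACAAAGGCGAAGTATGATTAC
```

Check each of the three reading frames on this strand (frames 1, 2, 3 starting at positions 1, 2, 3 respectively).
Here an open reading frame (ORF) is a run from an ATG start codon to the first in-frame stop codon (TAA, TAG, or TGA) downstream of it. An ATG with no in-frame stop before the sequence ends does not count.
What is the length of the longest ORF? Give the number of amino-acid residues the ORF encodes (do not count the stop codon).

7

Frame 1: GAG CGA TGC ATC ACA AAG GCG AAG TAT GAT TAC — no ATG→stop ORF.
Frame 2: AGC GAT GCA TCA CAA AGG CGA AGT ATG ATT — no ATG→stop ORF.
Frame 3: GCG ATG CAT CAC AAA GGC GAA GTA TGA TTA — ATG at 6, stop TGA at 27 → 24 nt.
Longest: frame 3, positions 6–29, 24 nt = 8 codons = 7 aa. → 7 amino acids.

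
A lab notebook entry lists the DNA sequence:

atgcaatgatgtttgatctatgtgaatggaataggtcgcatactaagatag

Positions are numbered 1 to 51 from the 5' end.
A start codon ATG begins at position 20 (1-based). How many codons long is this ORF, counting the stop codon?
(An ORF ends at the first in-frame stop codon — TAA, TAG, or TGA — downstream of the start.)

2

Codons from position 20: ATG (20–22), TGA (23–25).
TGA is the first in-frame stop; that's 2 codons including the stop.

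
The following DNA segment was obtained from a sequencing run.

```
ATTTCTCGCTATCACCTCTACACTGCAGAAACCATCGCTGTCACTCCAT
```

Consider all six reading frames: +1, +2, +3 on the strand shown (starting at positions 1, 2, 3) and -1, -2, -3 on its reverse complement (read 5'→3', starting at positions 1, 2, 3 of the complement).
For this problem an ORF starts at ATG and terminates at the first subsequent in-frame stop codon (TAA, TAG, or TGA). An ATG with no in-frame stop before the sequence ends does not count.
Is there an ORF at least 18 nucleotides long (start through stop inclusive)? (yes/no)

yes

Reverse complement (5'→3'): ATGGAGTGACAGCGATGGTTTCTGCAGTGTAGAGGTGATAGCGAGAAAT
Frame +1: ATT TCT CGC TAT CAC CTC TAC ACT GCA GAA ACC ATC GCT GTC ACT CCA — no ATG→stop ORF.
Frame +2: TTT CTC GCT ATC ACC TCT ACA CTG CAG AAA CCA TCG CTG TCA CTC CAT — no ATG→stop ORF.
Frame +3: TTC TCG CTA TCA CCT CTA CAC TGC AGA AAC CAT CGC TGT CAC TCC — no ATG→stop ORF.
Frame -1: ATG GAG TGA CAG CGA TGG TTT CTG CAG TGT AGA GGT GAT AGC GAG AAA — ATG at 1, stop TGA at 7 → 9 nt.
Frame -2: TGG AGT GAC AGC GAT GGT TTC TGC AGT GTA GAG GTG ATA GCG AGA AAT — no ATG→stop ORF.
Frame -3: GGA GTG ACA GCG ATG GTT TCT GCA GTG TAG AGG TGA TAG CGA GAA — ATG at 15, stop TAG at 30 → 18 nt.
Frame -3 has an ORF of 18 nucleotides (positions 15–32) ≥ 18, so yes.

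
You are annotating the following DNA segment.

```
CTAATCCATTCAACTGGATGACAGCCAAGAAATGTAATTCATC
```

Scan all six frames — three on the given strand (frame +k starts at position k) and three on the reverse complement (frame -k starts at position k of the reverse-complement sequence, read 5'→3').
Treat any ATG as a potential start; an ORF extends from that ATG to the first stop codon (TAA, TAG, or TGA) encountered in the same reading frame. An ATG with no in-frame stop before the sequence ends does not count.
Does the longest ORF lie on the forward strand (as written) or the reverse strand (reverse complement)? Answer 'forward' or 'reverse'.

reverse

Reverse complement (5'→3'): GATGAATTACATTTCTTGGCTGTCATCCAGTTGAATGGATTAG
Frame +1: CTA ATC CAT TCA ACT GGA TGA CAG CCA AGA AAT GTA ATT CAT — no ATG→stop ORF.
Frame +2: TAA TCC ATT CAA CTG GAT GAC AGC CAA GAA ATG TAA TTC ATC — ATG at 32, stop TAA at 35 → 6 nt.
Frame +3: AAT CCA TTC AAC TGG ATG ACA GCC AAG AAA TGT AAT TCA — no ATG→stop ORF.
Frame -1: GAT GAA TTA CAT TTC TTG GCT GTC ATC CAG TTG AAT GGA TTA — no ATG→stop ORF.
Frame -2: ATG AAT TAC ATT TCT TGG CTG TCA TCC AGT TGA ATG GAT TAG — ATG at 2, stop TGA at 32 → 33 nt; ATG at 35, stop TAG at 41 → 9 nt.
Frame -3: TGA ATT ACA TTT CTT GGC TGT CAT CCA GTT GAA TGG ATT — no ATG→stop ORF.
Forward-strand max 6 nt; reverse-strand max 33 nt. The reverse strand has the longer ORF.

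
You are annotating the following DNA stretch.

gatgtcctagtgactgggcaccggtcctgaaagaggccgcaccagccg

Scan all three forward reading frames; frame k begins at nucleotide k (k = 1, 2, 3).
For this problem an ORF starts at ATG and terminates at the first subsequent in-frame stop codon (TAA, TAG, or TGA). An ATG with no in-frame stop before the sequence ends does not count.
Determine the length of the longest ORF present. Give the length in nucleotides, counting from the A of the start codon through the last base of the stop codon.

Frame 1: GAT GTC CTA GTG ACT GGG CAC CGG TCC TGA AAG AGG CCG CAC CAG CCG — no ATG→stop ORF.
Frame 2: ATG TCC TAG TGA CTG GGC ACC GGT CCT GAA AGA GGC CGC ACC AGC — ATG at 2, stop TAG at 8 → 9 nt.
Frame 3: TGT CCT AGT GAC TGG GCA CCG GTC CTG AAA GAG GCC GCA CCA GCC — no ATG→stop ORF.
Longest: frame 2, positions 2–10, 9 nt = 3 codons = 2 aa. → 9 nucleotides.

9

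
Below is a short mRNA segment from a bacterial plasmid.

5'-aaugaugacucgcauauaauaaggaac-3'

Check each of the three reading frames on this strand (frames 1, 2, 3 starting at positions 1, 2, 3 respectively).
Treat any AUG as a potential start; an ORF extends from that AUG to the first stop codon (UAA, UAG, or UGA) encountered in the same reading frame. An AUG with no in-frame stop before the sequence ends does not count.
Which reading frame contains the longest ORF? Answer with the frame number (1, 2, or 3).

Frame 1: AAU GAU GAC UCG CAU AUA AUA AGG AAC — no AUG→stop ORF.
Frame 2: AUG AUG ACU CGC AUA UAA UAA GGA — AUG at 2, stop UAA at 17 → 18 nt; AUG at 5, stop UAA at 17 → 15 nt.
Frame 3: UGA UGA CUC GCA UAU AAU AAG GAA — no AUG→stop ORF.
Longest ORF is 18 nt in frame 2 (positions 2–19).

2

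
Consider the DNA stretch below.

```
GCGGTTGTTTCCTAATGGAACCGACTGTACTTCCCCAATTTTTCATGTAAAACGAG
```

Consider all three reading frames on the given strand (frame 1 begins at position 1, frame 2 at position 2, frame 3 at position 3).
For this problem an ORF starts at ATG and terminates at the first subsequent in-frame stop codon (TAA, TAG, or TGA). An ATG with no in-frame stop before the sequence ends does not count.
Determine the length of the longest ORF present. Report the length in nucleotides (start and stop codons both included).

36

Frame 1: GCG GTT GTT TCC TAA TGG AAC CGA CTG TAC TTC CCC AAT TTT TCA TGT AAA ACG — no ATG→stop ORF.
Frame 2: CGG TTG TTT CCT AAT GGA ACC GAC TGT ACT TCC CCA ATT TTT CAT GTA AAA CGA — no ATG→stop ORF.
Frame 3: GGT TGT TTC CTA ATG GAA CCG ACT GTA CTT CCC CAA TTT TTC ATG TAA AAC GAG — ATG at 15, stop TAA at 48 → 36 nt; ATG at 45, stop TAA at 48 → 6 nt.
Longest: frame 3, positions 15–50, 36 nt = 12 codons = 11 aa. → 36 nucleotides.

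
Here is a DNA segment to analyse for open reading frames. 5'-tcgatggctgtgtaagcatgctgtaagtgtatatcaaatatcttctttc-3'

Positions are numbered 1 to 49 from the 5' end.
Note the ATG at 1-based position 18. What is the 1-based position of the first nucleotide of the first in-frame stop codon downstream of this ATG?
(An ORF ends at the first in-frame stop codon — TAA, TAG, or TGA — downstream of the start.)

Codons from position 18: ATG (18–20), CTG (21–23), TAA (24–26).
TAA is a stop codon; it begins at position 24.

24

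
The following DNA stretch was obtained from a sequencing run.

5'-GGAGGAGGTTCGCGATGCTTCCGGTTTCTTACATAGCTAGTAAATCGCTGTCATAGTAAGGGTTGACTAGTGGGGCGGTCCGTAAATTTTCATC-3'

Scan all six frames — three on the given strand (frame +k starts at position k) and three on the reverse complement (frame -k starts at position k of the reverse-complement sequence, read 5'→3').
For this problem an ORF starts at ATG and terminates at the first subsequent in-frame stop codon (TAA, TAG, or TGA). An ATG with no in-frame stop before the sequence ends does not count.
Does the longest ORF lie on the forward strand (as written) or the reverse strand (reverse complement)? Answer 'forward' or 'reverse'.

Reverse complement (5'→3'): GATGAAAATTTACGGACCGCCCCACTAGTCAACCCTTACTATGACAGCGATTTACTAGCTATGTAAGAAACCGGAAGCATCGCGAACCTCCTCC
Frame +1: GGA GGA GGT TCG CGA TGC TTC CGG TTT CTT ACA TAG CTA GTA AAT CGC TGT CAT AGT AAG GGT TGA CTA GTG GGG CGG TCC GTA AAT TTT CAT — no ATG→stop ORF.
Frame +2: GAG GAG GTT CGC GAT GCT TCC GGT TTC TTA CAT AGC TAG TAA ATC GCT GTC ATA GTA AGG GTT GAC TAG TGG GGC GGT CCG TAA ATT TTC ATC — no ATG→stop ORF.
Frame +3: AGG AGG TTC GCG ATG CTT CCG GTT TCT TAC ATA GCT AGT AAA TCG CTG TCA TAG TAA GGG TTG ACT AGT GGG GCG GTC CGT AAA TTT TCA — ATG at 15, stop TAG at 54 → 42 nt.
Frame -1: GAT GAA AAT TTA CGG ACC GCC CCA CTA GTC AAC CCT TAC TAT GAC AGC GAT TTA CTA GCT ATG TAA GAA ACC GGA AGC ATC GCG AAC CTC CTC — ATG at 61, stop TAA at 64 → 6 nt.
Frame -2: ATG AAA ATT TAC GGA CCG CCC CAC TAG TCA ACC CTT ACT ATG ACA GCG ATT TAC TAG CTA TGT AAG AAA CCG GAA GCA TCG CGA ACC TCC TCC — ATG at 2, stop TAG at 26 → 27 nt; ATG at 41, stop TAG at 56 → 18 nt.
Frame -3: TGA AAA TTT ACG GAC CGC CCC ACT AGT CAA CCC TTA CTA TGA CAG CGA TTT ACT AGC TAT GTA AGA AAC CGG AAG CAT CGC GAA CCT CCT — no ATG→stop ORF.
Forward-strand max 42 nt; reverse-strand max 27 nt. The forward strand has the longer ORF.

forward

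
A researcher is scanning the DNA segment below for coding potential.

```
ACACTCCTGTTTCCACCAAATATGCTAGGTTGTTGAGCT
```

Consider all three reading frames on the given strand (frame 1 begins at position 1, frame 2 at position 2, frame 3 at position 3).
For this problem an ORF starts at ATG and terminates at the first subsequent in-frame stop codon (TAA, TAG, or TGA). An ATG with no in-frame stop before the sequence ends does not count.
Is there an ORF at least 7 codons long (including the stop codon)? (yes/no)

no

Frame 1: ACA CTC CTG TTT CCA CCA AAT ATG CTA GGT TGT TGA GCT — ATG at 22, stop TGA at 34 → 15 nt.
Frame 2: CAC TCC TGT TTC CAC CAA ATA TGC TAG GTT GTT GAG — no ATG→stop ORF.
Frame 3: ACT CCT GTT TCC ACC AAA TAT GCT AGG TTG TTG AGC — no ATG→stop ORF.
Largest ORF found is 5 codons < 7, so no.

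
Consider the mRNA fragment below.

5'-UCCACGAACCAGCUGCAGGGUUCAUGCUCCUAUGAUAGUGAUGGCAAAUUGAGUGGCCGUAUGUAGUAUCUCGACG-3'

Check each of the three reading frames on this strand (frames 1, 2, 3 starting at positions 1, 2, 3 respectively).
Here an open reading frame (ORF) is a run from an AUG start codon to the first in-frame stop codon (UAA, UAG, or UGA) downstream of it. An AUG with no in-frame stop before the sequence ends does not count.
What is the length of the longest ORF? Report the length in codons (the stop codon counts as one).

Frame 1: UCC ACG AAC CAG CUG CAG GGU UCA UGC UCC UAU GAU AGU GAU GGC AAA UUG AGU GGC CGU AUG UAG UAU CUC GAC — AUG at 61, stop UAG at 64 → 6 nt.
Frame 2: CCA CGA ACC AGC UGC AGG GUU CAU GCU CCU AUG AUA GUG AUG GCA AAU UGA GUG GCC GUA UGU AGU AUC UCG ACG — AUG at 32, stop UGA at 50 → 21 nt; AUG at 41, stop UGA at 50 → 12 nt.
Frame 3: CAC GAA CCA GCU GCA GGG UUC AUG CUC CUA UGA UAG UGA UGG CAA AUU GAG UGG CCG UAU GUA GUA UCU CGA — AUG at 24, stop UGA at 33 → 12 nt.
Longest: frame 2, positions 32–52, 21 nt = 7 codons = 6 aa. → 7 codons.

7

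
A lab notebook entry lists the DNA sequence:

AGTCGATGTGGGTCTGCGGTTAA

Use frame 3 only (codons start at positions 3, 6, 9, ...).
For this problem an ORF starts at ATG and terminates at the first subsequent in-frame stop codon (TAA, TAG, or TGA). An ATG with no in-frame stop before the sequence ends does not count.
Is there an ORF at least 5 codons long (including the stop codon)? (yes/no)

yes

Frame 3: TCG ATG TGG GTC TGC GGT TAA — ATG at 6, stop TAA at 21 → 18 nt.
Frame 3 has an ORF of 6 codons (positions 6–23) ≥ 5, so yes.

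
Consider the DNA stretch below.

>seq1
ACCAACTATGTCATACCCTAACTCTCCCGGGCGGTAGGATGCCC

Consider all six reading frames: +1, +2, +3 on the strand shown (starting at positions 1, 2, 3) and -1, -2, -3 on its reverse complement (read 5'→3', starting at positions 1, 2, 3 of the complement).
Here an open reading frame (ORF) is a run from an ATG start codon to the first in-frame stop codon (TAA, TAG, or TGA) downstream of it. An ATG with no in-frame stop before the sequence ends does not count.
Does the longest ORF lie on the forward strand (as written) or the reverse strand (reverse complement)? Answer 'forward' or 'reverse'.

Reverse complement (5'→3'): GGGCATCCTACCGCCCGGGAGAGTTAGGGTATGACATAGTTGGT
Frame +1: ACC AAC TAT GTC ATA CCC TAA CTC TCC CGG GCG GTA GGA TGC — no ATG→stop ORF.
Frame +2: CCA ACT ATG TCA TAC CCT AAC TCT CCC GGG CGG TAG GAT GCC — ATG at 8, stop TAG at 35 → 30 nt.
Frame +3: CAA CTA TGT CAT ACC CTA ACT CTC CCG GGC GGT AGG ATG CCC — no ATG→stop ORF.
Frame -1: GGG CAT CCT ACC GCC CGG GAG AGT TAG GGT ATG ACA TAG TTG — ATG at 31, stop TAG at 37 → 9 nt.
Frame -2: GGC ATC CTA CCG CCC GGG AGA GTT AGG GTA TGA CAT AGT TGG — no ATG→stop ORF.
Frame -3: GCA TCC TAC CGC CCG GGA GAG TTA GGG TAT GAC ATA GTT GGT — no ATG→stop ORF.
Forward-strand max 30 nt; reverse-strand max 9 nt. The forward strand has the longer ORF.

forward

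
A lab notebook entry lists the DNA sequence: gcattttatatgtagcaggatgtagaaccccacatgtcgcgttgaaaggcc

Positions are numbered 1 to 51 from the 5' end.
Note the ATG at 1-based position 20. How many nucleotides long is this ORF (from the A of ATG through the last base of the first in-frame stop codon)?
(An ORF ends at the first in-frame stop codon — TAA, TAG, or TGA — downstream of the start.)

6

Codons from position 20: ATG (20–22), TAG (23–25).
TAG is the first in-frame stop; ORF spans 20–25, 6 nucleotides.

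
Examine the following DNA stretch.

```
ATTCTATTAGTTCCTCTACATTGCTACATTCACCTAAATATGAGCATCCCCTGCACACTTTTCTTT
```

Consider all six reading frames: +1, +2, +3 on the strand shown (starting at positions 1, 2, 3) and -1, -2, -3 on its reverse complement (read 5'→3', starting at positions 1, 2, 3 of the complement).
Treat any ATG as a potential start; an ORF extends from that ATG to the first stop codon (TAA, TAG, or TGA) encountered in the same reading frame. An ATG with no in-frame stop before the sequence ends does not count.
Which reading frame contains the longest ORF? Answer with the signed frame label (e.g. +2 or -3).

-2

Reverse complement (5'→3'): AAAGAAAAGTGTGCAGGGGATGCTCATATTTAGGTGAATGTAGCAATGTAGAGGAACTAATAGAAT
Frame +1: ATT CTA TTA GTT CCT CTA CAT TGC TAC ATT CAC CTA AAT ATG AGC ATC CCC TGC ACA CTT TTC TTT — no ATG→stop ORF.
Frame +2: TTC TAT TAG TTC CTC TAC ATT GCT ACA TTC ACC TAA ATA TGA GCA TCC CCT GCA CAC TTT TCT — no ATG→stop ORF.
Frame +3: TCT ATT AGT TCC TCT ACA TTG CTA CAT TCA CCT AAA TAT GAG CAT CCC CTG CAC ACT TTT CTT — no ATG→stop ORF.
Frame -1: AAA GAA AAG TGT GCA GGG GAT GCT CAT ATT TAG GTG AAT GTA GCA ATG TAG AGG AAC TAA TAG AAT — ATG at 46, stop TAG at 49 → 6 nt.
Frame -2: AAG AAA AGT GTG CAG GGG ATG CTC ATA TTT AGG TGA ATG TAG CAA TGT AGA GGA ACT AAT AGA — ATG at 20, stop TGA at 35 → 18 nt; ATG at 38, stop TAG at 41 → 6 nt.
Frame -3: AGA AAA GTG TGC AGG GGA TGC TCA TAT TTA GGT GAA TGT AGC AAT GTA GAG GAA CTA ATA GAA — no ATG→stop ORF.
Longest ORF is 18 nt in frame -2 (positions 20–37).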